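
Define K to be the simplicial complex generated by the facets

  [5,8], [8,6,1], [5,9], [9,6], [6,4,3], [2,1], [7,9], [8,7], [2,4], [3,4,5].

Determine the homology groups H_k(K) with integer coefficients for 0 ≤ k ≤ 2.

H_0 = Z,  H_1 = Z^4,  H_2 = 0.

Order the vertices as 1 < 2 < 3 < 4 < 5 < 6 < 7 < 8 < 9. Listing each simplex with vertices in this order, K has dimension 2 with simplices:

  0-simplices (9): [1], [2], [3], [4], [5], [6], [7], [8], [9]
  1-simplices (15): [1,2], [1,6], [1,8], [2,4], [3,4], [3,5], [3,6], [4,5], [4,6], [5,8], [5,9], [6,8], [6,9], [7,8], [7,9]
  2-simplices (3): [1,6,8], [3,4,5], [3,4,6]

so the chain groups are C_0 ≅ Z^9, C_1 ≅ Z^15, C_2 ≅ Z^3.

∂_1: C_1 → C_0 sends each edge [p,q] (with p < q) to q − p.
This gives a 9×15 integer matrix of rank 8; reducing to Smith normal form yields diagonal entries (1,1,1,1,1,1,1,1).

∂_2: C_2 → C_1 acts by ∂[p,q,r] = [q,r] − [p,r] + [p,q]. For instance
  ∂[3,4,6] = [4,6] − [3,6] + [3,4],
  ∂[3,4,5] = [4,5] − [3,5] + [3,4].
This gives a 15×3 integer matrix of rank 3; reducing to Smith normal form yields diagonal entries (1,1,1).

Computing H_k = (kernel of ∂_k) / (image of ∂_{k+1}):

  H_0: rank C_0 − rank ∂_1 = 9 − 8 = 1, and the invariant factors of ∂_1 are all 1, so H_0 = Z.
  H_1: rank ker ∂_1 − rank ∂_2 = (15 − 8) − 3 = 4, and the invariant factors of ∂_2 are all 1, so H_1 = Z^4.
  H_2: rank ker ∂_2 − rank ∂_3 = (3 − 3) − 0 = 0, and there is no ∂_3, so H_2 = 0.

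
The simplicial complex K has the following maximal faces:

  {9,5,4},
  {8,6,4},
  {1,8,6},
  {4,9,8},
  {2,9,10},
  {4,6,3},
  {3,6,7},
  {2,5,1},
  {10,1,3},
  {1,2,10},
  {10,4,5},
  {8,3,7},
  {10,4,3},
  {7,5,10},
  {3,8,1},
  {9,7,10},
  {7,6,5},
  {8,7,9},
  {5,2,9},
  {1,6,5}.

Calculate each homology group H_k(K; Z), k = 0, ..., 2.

H_0 = Z,  H_1 = Z ⊕ Z/2Z,  H_2 = 0.

We work with the vertex ordering 1 < 2 < 3 < 4 < 5 < 6 < 7 < 8 < 9 < 10. The simplices of K, each written with vertices in increasing order, are:

  0-simplices (10): [1], [2], [3], [4], [5], [6], [7], [8], [9], [10]
  1-simplices (30): (30 of them)
  2-simplices (20): (20 of them)

so the chain groups are C_0 ≅ Z^10, C_1 ≅ Z^30, C_2 ≅ Z^20.

Boundary ∂_1: C_1 → C_0 maps an edge to its endpoints' difference, ∂[p,q] = q − p.
The 10×30 boundary matrix has rank 9 and Smith normal form diag(1,1,1,1,1,1,1,1,1).

∂_2: C_2 → C_1 sends each 2-simplex [p,q,r] to [q,r] − [p,r] + [p,q]. For instance
  ∂[1,3,8] = [3,8] − [1,8] + [1,3],
  ∂[3,4,6] = [4,6] − [3,6] + [3,4].
The 30×20 boundary matrix has rank 20 and Smith normal form diag(1,1,1,1,1,1,1,1,1,1,1,1,1,1,1,1,1,1,1,2).

Computing H_k = (kernel of ∂_k) / (image of ∂_{k+1}):

  H_0: rank C_0 − rank ∂_1 = 10 − 9 = 1, and the invariant factors of ∂_1 are all 1, so H_0 = Z.
  H_1: rank ker ∂_1 − rank ∂_2 = (30 − 9) − 20 = 1, and ∂_2 has invariant factor 2 > 1, so H_1 = Z ⊕ Z/2Z.
  H_2: rank ker ∂_2 − rank ∂_3 = (20 − 20) − 0 = 0, and there is no ∂_3, so H_2 = 0.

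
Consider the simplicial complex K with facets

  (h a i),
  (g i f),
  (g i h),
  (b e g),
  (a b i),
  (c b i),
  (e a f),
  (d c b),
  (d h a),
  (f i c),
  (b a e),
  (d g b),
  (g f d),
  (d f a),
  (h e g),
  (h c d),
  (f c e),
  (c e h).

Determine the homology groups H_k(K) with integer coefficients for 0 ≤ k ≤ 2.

H_0 = Z,  H_1 = Z^2,  H_2 = Z.

Take the total order a < b < c < d < e < f < g < h < i on the vertex set. Then K (dimension 2) consists of the simplices:

  0-simplices (9): a, b, c, d, e, f, g, h, i
  1-simplices (27): ab, ad, ae, af, ah, ai, bc, bd, be, bg, bi, cd, ce, cf, ch, ci, df, dg, dh, ef, eg, eh, fg, fi, gh, gi, hi
  2-simplices (18): abe, abi, adf, adh, aef, ahi, bcd, bci, bdg, beg, cdh, cef, ceh, cfi, dfg, egh, fgi, ghi

giving chain groups C_0 ≅ Z^9, C_1 ≅ Z^27, C_2 ≅ Z^18.

∂_1: C_1 → C_0 maps an edge to its endpoints' difference, ∂[p,q] = q − p. For instance
  ∂dg = g − d.
As a 9×27 matrix over Z this has rank 8, with invariant factors (1,1,1,1,1,1,1,1).

Boundary ∂_2: C_2 → C_1 acts by ∂[p,q,r] = [q,r] − [p,r] + [p,q]. For instance
  ∂cef = ef − cf + ce,
  ∂bci = ci − bi + bc.
The resulting 27×18 matrix has rank 17, and its Smith normal form has invariant factors (1,1,1,1,1,1,1,1,1,1,1,1,1,1,1,1,1).

Reading off H_k = ker ∂_k / im ∂_{k+1}:

  H_0: rank C_0 − rank ∂_1 = 9 − 8 = 1, and the invariant factors of ∂_1 are all 1, so H_0 ≅ Z.
  H_1: rank ker ∂_1 − rank ∂_2 = (27 − 8) − 17 = 2, and the invariant factors of ∂_2 are all 1, so H_1 ≅ Z^2.
  H_2: rank ker ∂_2 − rank ∂_3 = (18 − 17) − 0 = 1, and there is no ∂_3, so H_2 ≅ Z.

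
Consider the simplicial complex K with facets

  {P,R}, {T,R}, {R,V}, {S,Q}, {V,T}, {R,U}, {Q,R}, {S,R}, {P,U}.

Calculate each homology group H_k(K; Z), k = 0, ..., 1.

H_0 = Z,  H_1 = Z^3.

Take the total order P < Q < R < S < T < U < V on the vertex set. Then K (dimension 1) consists of the simplices:

  0-simplices (7): P, Q, R, S, T, U, V
  1-simplices (9): PR, PU, QR, QS, RS, RT, RU, RV, TV

giving chain groups C_0 ≅ Z^7, C_1 ≅ Z^9.

∂_1: C_1 → C_0 maps an edge to its endpoints' difference, ∂[p,q] = q − p. For instance
  ∂RS = S − R.
This gives a 7×9 integer matrix of rank 6; reducing to Smith normal form yields diagonal entries (1,1,1,1,1,1).

Reading off H_k = ker ∂_k / im ∂_{k+1}:

  H_0: rank C_0 − rank ∂_1 = 7 − 6 = 1, and the invariant factors of ∂_1 are all 1, so H_0 ≅ Z.
  H_1: rank ker ∂_1 − rank ∂_2 = (9 − 6) − 0 = 3, and there is no ∂_2, so H_1 ≅ Z^3.

(K is a triangulation of a wedge of 3 circles.)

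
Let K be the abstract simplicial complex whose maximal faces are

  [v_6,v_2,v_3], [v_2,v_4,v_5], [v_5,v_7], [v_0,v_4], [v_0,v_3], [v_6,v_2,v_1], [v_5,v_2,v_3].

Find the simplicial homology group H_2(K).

H_2 = 0.

We work with the vertex ordering v_0 < v_1 < v_2 < v_3 < v_4 < v_5 < v_6 < v_7. The simplices of K, each written with vertices in increasing order, are:

  0-simplices (8): [v_0], [v_1], [v_2], [v_3], [v_4], [v_5], [v_6], [v_7]
  1-simplices (12): [v_0,v_3], [v_0,v_4], [v_1,v_2], [v_1,v_6], [v_2,v_3], [v_2,v_4], [v_2,v_5], [v_2,v_6], [v_3,v_5], [v_3,v_6], [v_4,v_5], [v_5,v_7]
  2-simplices (4): [v_1,v_2,v_6], [v_2,v_3,v_5], [v_2,v_3,v_6], [v_2,v_4,v_5]

Hence C_0 ≅ Z^8, C_1 ≅ Z^12, C_2 ≅ Z^4.

Boundary ∂_1: C_1 → C_0 is given by ∂[p,q] = [q] − [p]. For instance
  ∂[v_0,v_3] = [v_3] − [v_0].
This gives a 8×12 integer matrix of rank 7; reducing to Smith normal form yields diagonal entries (1,1,1,1,1,1,1).

Boundary ∂_2: C_2 → C_1 maps a triangle to the signed sum of its edges. For instance
  ∂[v_2,v_3,v_5] = [v_3,v_5] − [v_2,v_5] + [v_2,v_3],
  ∂[v_2,v_3,v_6] = [v_3,v_6] − [v_2,v_6] + [v_2,v_3].
The resulting 12×4 matrix has rank 4, and its Smith normal form has invariant factors (1,1,1,1).

Now H_k = ker ∂_k / im ∂_{k+1}, so:

  H_2: rank ker ∂_2 − rank ∂_3 = (4 − 4) − 0 = 0, and there is no ∂_3, so H_2 = 0.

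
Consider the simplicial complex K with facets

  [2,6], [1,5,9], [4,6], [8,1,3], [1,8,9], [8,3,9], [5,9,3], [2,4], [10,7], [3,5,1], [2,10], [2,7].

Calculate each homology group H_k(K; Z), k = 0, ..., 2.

Take the total order 1 < 2 < 3 < 4 < 5 < 6 < 7 < 8 < 9 < 10 on the vertex set. Then K (dimension 2) consists of the simplices:

  0-simplices (10): [1], [2], [3], [4], [5], [6], [7], [8], [9], [10]
  1-simplices (15): [1,3], [1,5], [1,8], [1,9], [2,4], [2,6], [2,7], [2,10], [3,5], [3,8], [3,9], [4,6], [5,9], [7,10], [8,9]
  2-simplices (6): [1,3,5], [1,3,8], [1,5,9], [1,8,9], [3,5,9], [3,8,9]

Hence C_0 ≅ Z^10, C_1 ≅ Z^15, C_2 ≅ Z^6.

The boundary map ∂_1: C_1 → C_0 is given by ∂[p,q] = [q] − [p]. For instance
  ∂[1,5] = [5] − [1].
The 10×15 boundary matrix has rank 8 and Smith normal form diag(1,1,1,1,1,1,1,1).

The boundary map ∂_2: C_2 → C_1 sends each 2-simplex [p,q,r] to [q,r] − [p,r] + [p,q]. For instance
  ∂[3,8,9] = [8,9] − [3,9] + [3,8],
  ∂[3,5,9] = [5,9] − [3,9] + [3,5].
The 15×6 boundary matrix has rank 5 and Smith normal form diag(1,1,1,1,1).

Reading off H_k = ker ∂_k / im ∂_{k+1}:

  H_0: rank C_0 − rank ∂_1 = 10 − 8 = 2, and the invariant factors of ∂_1 are all 1, so H_0 = Z^2.
  H_1: rank ker ∂_1 − rank ∂_2 = (15 − 8) − 5 = 2, and the invariant factors of ∂_2 are all 1, so H_1 = Z^2.
  H_2: rank ker ∂_2 − rank ∂_3 = (6 − 5) − 0 = 1, and there is no ∂_3, so H_2 = Z.

H_0 = Z^2,  H_1 = Z^2,  H_2 = Z.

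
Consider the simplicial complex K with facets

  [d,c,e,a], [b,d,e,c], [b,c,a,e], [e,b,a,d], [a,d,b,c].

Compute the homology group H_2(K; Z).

H_2 = 0.

K has 5 vertices, 10 edges, 10 triangles, 5 3-simplices.
rank ∂_2 = 6, rank ∂_3 = 4 ⇒ b_2 = 10 − 6 − 4 = 0; all invariant factors of ∂_3 are 1 so no torsion. So H_2 ≅ 0.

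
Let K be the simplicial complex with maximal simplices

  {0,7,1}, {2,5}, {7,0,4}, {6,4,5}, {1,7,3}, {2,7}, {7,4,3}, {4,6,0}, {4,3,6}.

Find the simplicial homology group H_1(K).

H_1 ≅ Z.

Take the total order 0 < 1 < 2 < 3 < 4 < 5 < 6 < 7 on the vertex set. Then K (dimension 2) consists of the simplices:

  0-simplices (8): [0], [1], [2], [3], [4], [5], [6], [7]
  1-simplices (15): [0,1], [0,4], [0,6], [0,7], [1,3], [1,7], [2,5], [2,7], [3,4], [3,6], [3,7], [4,5], [4,6], [4,7], [5,6]
  2-simplices (7): [0,1,7], [0,4,6], [0,4,7], [1,3,7], [3,4,6], [3,4,7], [4,5,6]

giving chain groups C_0 ≅ Z^8, C_1 ≅ Z^15, C_2 ≅ Z^7.

∂_1: C_1 → C_0 sends each edge [p,q] (with p < q) to q − p. For instance
  ∂[5,6] = [6] − [5].
This gives a 8×15 integer matrix of rank 7; reducing to Smith normal form yields diagonal entries (1,1,1,1,1,1,1).

The boundary map ∂_2: C_2 → C_1 sends each 2-simplex [p,q,r] to [q,r] − [p,r] + [p,q]. For instance
  ∂[0,1,7] = [1,7] − [0,7] + [0,1],
  ∂[0,4,7] = [4,7] − [0,7] + [0,4].
The 15×7 boundary matrix has rank 7 and Smith normal form diag(1,1,1,1,1,1,1).

Now H_k = ker ∂_k / im ∂_{k+1}, so:

  H_1: rank ker ∂_1 − rank ∂_2 = (15 − 7) − 7 = 1, and the invariant factors of ∂_2 are all 1, so H_1 ≅ Z.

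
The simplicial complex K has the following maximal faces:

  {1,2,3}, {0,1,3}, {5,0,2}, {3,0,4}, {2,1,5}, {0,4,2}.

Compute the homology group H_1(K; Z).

Order the vertices as 0 < 1 < 2 < 3 < 4 < 5. Listing each simplex with vertices in this order, K has dimension 2 with simplices:

  0-simplices (6): [0], [1], [2], [3], [4], [5]
  1-simplices (12): [0,1], [0,2], [0,3], [0,4], [0,5], [1,2], [1,3], [1,5], [2,3], [2,4], [2,5], [3,4]
  2-simplices (6): [0,1,3], [0,2,4], [0,2,5], [0,3,4], [1,2,3], [1,2,5]

Hence C_0 ≅ Z^6, C_1 ≅ Z^12, C_2 ≅ Z^6.

The boundary map ∂_1: C_1 → C_0 sends each edge [p,q] (with p < q) to q − p. For instance
  ∂[3,4] = [4] − [3].
The 6×12 boundary matrix has rank 5 and Smith normal form diag(1,1,1,1,1).

The boundary map ∂_2: C_2 → C_1 sends each 2-simplex [p,q,r] to [q,r] − [p,r] + [p,q]. For instance
  ∂[0,1,3] = [1,3] − [0,3] + [0,1],
  ∂[1,2,3] = [2,3] − [1,3] + [1,2].
The 12×6 boundary matrix has rank 6 and Smith normal form diag(1,1,1,1,1,1).

From H_k ≅ ker(∂_k) / im(∂_{k+1}) we obtain:

  H_1: rank ker ∂_1 − rank ∂_2 = (12 − 5) − 6 = 1, and the invariant factors of ∂_2 are all 1, so H_1 ≅ Z.

(K is a triangulation of the cylinder S^1 x I.)

H_1 ≅ Z.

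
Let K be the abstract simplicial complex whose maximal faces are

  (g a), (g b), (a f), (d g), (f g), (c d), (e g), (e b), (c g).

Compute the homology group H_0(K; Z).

Order the vertices as a < b < c < d < e < f < g. Listing each simplex with vertices in this order, K has dimension 1 with simplices:

  0-simplices (7): a, b, c, d, e, f, g
  1-simplices (9): af, ag, be, bg, cd, cg, dg, eg, fg

so the chain groups are C_0 ≅ Z^7, C_1 ≅ Z^9.

Boundary ∂_1: C_1 → C_0 sends each edge [p,q] (with p < q) to q − p.
As a 7×9 matrix over Z this has rank 6, with invariant factors (1,1,1,1,1,1).

Computing H_k = (kernel of ∂_k) / (image of ∂_{k+1}):

  H_0: rank C_0 − rank ∂_1 = 7 − 6 = 1, and the invariant factors of ∂_1 are all 1, so H_0 = Z.

(K is a triangulation of a wedge of 3 circles.)

H_0 ≅ Z.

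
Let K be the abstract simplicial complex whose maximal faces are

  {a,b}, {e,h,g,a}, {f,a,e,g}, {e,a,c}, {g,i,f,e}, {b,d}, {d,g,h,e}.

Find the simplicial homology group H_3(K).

Order the vertices as a < b < c < d < e < f < g < h < i. Listing each simplex with vertices in this order, K has dimension 3 with simplices:

  0-simplices (9): a, b, c, d, e, f, g, h, i
  1-simplices (19): ab, ac, ae, af, ag, ah, bd, ce, de, dg, dh, ef, eg, eh, ei, fg, fi, gh, gi
  2-simplices (14): ace, aef, aeg, aeh, afg, agh, deg, deh, dgh, efg, efi, egh, egi, fgi
  3-simplices (4): aefg, aegh, degh, efgi

Hence C_0 ≅ Z^9, C_1 ≅ Z^19, C_2 ≅ Z^14, C_3 ≅ Z^4.

∂_1: C_1 → C_0 sends each edge [p,q] (with p < q) to q − p.
This gives a 9×19 integer matrix of rank 8; reducing to Smith normal form yields diagonal entries (1,1,1,1,1,1,1,1).

Boundary ∂_2: C_2 → C_1 maps a triangle to the signed sum of its edges. For instance
  ∂aef = ef − af + ae,
  ∂dgh = gh − dh + dg.
The resulting 19×14 matrix has rank 10, and its Smith normal form has invariant factors (1,1,1,1,1,1,1,1,1,1).

∂_3: C_3 → C_2 sends each 3-simplex σ to the alternating sum Σ_i (−1)^i (σ with its i-th vertex removed). For instance
  ∂efgi = fgi − egi + efi − efg,
  ∂degh = egh − dgh + deh − deg.
As a 14×4 matrix over Z this has rank 4, with invariant factors (1,1,1,1).

From H_k ≅ ker(∂_k) / im(∂_{k+1}) we obtain:

  H_3: rank ker ∂_3 − rank ∂_4 = (4 − 4) − 0 = 0, and there is no ∂_4, so H_3 ≅ 0.

H_3 = 0.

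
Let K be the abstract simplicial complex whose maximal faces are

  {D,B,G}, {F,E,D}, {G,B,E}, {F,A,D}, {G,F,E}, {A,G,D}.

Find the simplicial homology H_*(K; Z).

H_0 = Z,  H_1 = Z,  H_2 = 0.

Order the vertices as A < B < D < E < F < G. Listing each simplex with vertices in this order, K has dimension 2 with simplices:

  0-simplices (6): A, B, D, E, F, G
  1-simplices (12): AD, AF, AG, BD, BE, BG, DE, DF, DG, EF, EG, FG
  2-simplices (6): ADF, ADG, BDG, BEG, DEF, EFG

giving chain groups C_0 ≅ Z^6, C_1 ≅ Z^12, C_2 ≅ Z^6.

The boundary map ∂_1: C_1 → C_0 is given by ∂[p,q] = [q] − [p]. For instance
  ∂BE = E − B.
The 6×12 boundary matrix has rank 5 and Smith normal form diag(1,1,1,1,1).

The boundary map ∂_2: C_2 → C_1 acts by ∂[p,q,r] = [q,r] − [p,r] + [p,q]. For instance
  ∂ADG = DG − AG + AD,
  ∂ADF = DF − AF + AD.
This gives a 12×6 integer matrix of rank 6; reducing to Smith normal form yields diagonal entries (1,1,1,1,1,1).

Computing H_k = (kernel of ∂_k) / (image of ∂_{k+1}):

  H_0: rank C_0 − rank ∂_1 = 6 − 5 = 1, and the invariant factors of ∂_1 are all 1, so H_0 = Z.
  H_1: rank ker ∂_1 − rank ∂_2 = (12 − 5) − 6 = 1, and the invariant factors of ∂_2 are all 1, so H_1 = Z.
  H_2: rank ker ∂_2 − rank ∂_3 = (6 − 6) − 0 = 0, and there is no ∂_3, so H_2 = 0.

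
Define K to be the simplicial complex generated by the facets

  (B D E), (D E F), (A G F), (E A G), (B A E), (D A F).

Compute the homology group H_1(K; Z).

H_1 ≅ Z.

Order the vertices as A < B < D < E < F < G. Listing each simplex with vertices in this order, K has dimension 2 with simplices:

  0-simplices (6): A, B, D, E, F, G
  1-simplices (12): AB, AD, AE, AF, AG, BD, BE, DE, DF, EF, EG, FG
  2-simplices (6): ABE, ADF, AEG, AFG, BDE, DEF

giving chain groups C_0 ≅ Z^6, C_1 ≅ Z^12, C_2 ≅ Z^6.

Boundary ∂_1: C_1 → C_0 sends each edge [p,q] (with p < q) to q − p.
As a 6×12 matrix over Z this has rank 5, with invariant factors (1,1,1,1,1).

∂_2: C_2 → C_1 maps a triangle to the signed sum of its edges. For instance
  ∂DEF = EF − DF + DE,
  ∂ADF = DF − AF + AD.
As a 12×6 matrix over Z this has rank 6, with invariant factors (1,1,1,1,1,1).

Now H_k = ker ∂_k / im ∂_{k+1}, so:

  H_1: rank ker ∂_1 − rank ∂_2 = (12 − 5) − 6 = 1, and the invariant factors of ∂_2 are all 1, so H_1 ≅ Z.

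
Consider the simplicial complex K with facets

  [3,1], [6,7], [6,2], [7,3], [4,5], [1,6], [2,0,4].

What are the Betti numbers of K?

We work with the vertex ordering 0 < 1 < 2 < 3 < 4 < 5 < 6 < 7. The simplices of K, each written with vertices in increasing order, are:

  0-simplices (8): [0], [1], [2], [3], [4], [5], [6], [7]
  1-simplices (9): [0,2], [0,4], [1,3], [1,6], [2,4], [2,6], [3,7], [4,5], [6,7]
  2-simplices (1): [0,2,4]

giving chain groups C_0 ≅ Z^8, C_1 ≅ Z^9, C_2 ≅ Z^1.

∂_1: C_1 → C_0 maps an edge to its endpoints' difference, ∂[p,q] = q − p.
The 8×9 boundary matrix has rank 7 and Smith normal form diag(1,1,1,1,1,1,1).

∂_2: C_2 → C_1 maps a triangle to the signed sum of its edges. For instance
  ∂[0,2,4] = [2,4] − [0,4] + [0,2].
As a 9×1 matrix over Z this has rank 1, with invariant factors (1).

Now H_k = ker ∂_k / im ∂_{k+1}, so:

  H_0: rank C_0 − rank ∂_1 = 8 − 7 = 1, and the invariant factors of ∂_1 are all 1, so H_0 = Z.
  H_1: rank ker ∂_1 − rank ∂_2 = (9 − 7) − 1 = 1, and the invariant factors of ∂_2 are all 1, so H_1 = Z.
  H_2: rank ker ∂_2 − rank ∂_3 = (1 − 1) − 0 = 0, and there is no ∂_3, so H_2 = 0.

Hence the Betti numbers are b_0 = 1, b_1 = 1, b_2 = 0.

b_0 = 1, b_1 = 1, b_2 = 0.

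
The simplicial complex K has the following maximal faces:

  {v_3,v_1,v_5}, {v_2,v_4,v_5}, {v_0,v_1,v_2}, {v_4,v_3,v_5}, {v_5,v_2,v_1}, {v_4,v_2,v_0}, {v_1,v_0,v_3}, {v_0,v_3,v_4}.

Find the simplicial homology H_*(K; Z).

Fix the vertex order v_0 < v_1 < v_2 < v_3 < v_4 < v_5 and write every simplex with vertices in increasing order. Then dim K = 2 and the simplices of K are:

  0-simplices (6): [v_0], [v_1], [v_2], [v_3], [v_4], [v_5]
  1-simplices (12): [v_0,v_1], [v_0,v_2], [v_0,v_3], [v_0,v_4], [v_1,v_2], [v_1,v_3], [v_1,v_5], [v_2,v_4], [v_2,v_5], [v_3,v_4], [v_3,v_5], [v_4,v_5]
  2-simplices (8): [v_0,v_1,v_2], [v_0,v_1,v_3], [v_0,v_2,v_4], [v_0,v_3,v_4], [v_1,v_2,v_5], [v_1,v_3,v_5], [v_2,v_4,v_5], [v_3,v_4,v_5]

so the chain groups are C_0 ≅ Z^6, C_1 ≅ Z^12, C_2 ≅ Z^8.

The boundary map ∂_1: C_1 → C_0 is given by ∂[p,q] = [q] − [p].
The 6×12 boundary matrix has rank 5 and Smith normal form diag(1,1,1,1,1).

∂_2: C_2 → C_1 sends each 2-simplex [p,q,r] to [q,r] − [p,r] + [p,q]. For instance
  ∂[v_1,v_2,v_5] = [v_2,v_5] − [v_1,v_5] + [v_1,v_2],
  ∂[v_1,v_3,v_5] = [v_3,v_5] − [v_1,v_5] + [v_1,v_3].
As a 12×8 matrix over Z this has rank 7, with invariant factors (1,1,1,1,1,1,1).

Computing H_k = (kernel of ∂_k) / (image of ∂_{k+1}):

  H_0: rank C_0 − rank ∂_1 = 6 − 5 = 1, and the invariant factors of ∂_1 are all 1, so H_0 ≅ Z.
  H_1: rank ker ∂_1 − rank ∂_2 = (12 − 5) − 7 = 0, and the invariant factors of ∂_2 are all 1, so H_1 ≅ 0.
  H_2: rank ker ∂_2 − rank ∂_3 = (8 − 7) − 0 = 1, and there is no ∂_3, so H_2 ≅ Z.

H_0 ≅ Z,  H_1 = 0,  H_2 ≅ Z.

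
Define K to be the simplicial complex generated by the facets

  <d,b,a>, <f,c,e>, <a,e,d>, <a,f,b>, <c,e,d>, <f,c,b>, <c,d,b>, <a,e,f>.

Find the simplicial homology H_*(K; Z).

H_0 ≅ Z,  H_1 = 0,  H_2 ≅ Z.

Fix the vertex order a < b < c < d < e < f and write every simplex with vertices in increasing order. Then dim K = 2 and the simplices of K are:

  0-simplices (6): a, b, c, d, e, f
  1-simplices (12): ab, ad, ae, af, bc, bd, bf, cd, ce, cf, de, ef
  2-simplices (8): abd, abf, ade, aef, bcd, bcf, cde, cef

so the chain groups are C_0 ≅ Z^6, C_1 ≅ Z^12, C_2 ≅ Z^8.

The boundary map ∂_1: C_1 → C_0 sends each edge [p,q] (with p < q) to q − p.
The 6×12 boundary matrix has rank 5 and Smith normal form diag(1,1,1,1,1).

∂_2: C_2 → C_1 sends each 2-simplex [p,q,r] to [q,r] − [p,r] + [p,q]. For instance
  ∂ade = de − ae + ad,
  ∂cde = de − ce + cd.
As a 12×8 matrix over Z this has rank 7, with invariant factors (1,1,1,1,1,1,1).

Reading off H_k = ker ∂_k / im ∂_{k+1}:

  H_0: rank C_0 − rank ∂_1 = 6 − 5 = 1, and the invariant factors of ∂_1 are all 1, so H_0 ≅ Z.
  H_1: rank ker ∂_1 − rank ∂_2 = (12 − 5) − 7 = 0, and the invariant factors of ∂_2 are all 1, so H_1 ≅ 0.
  H_2: rank ker ∂_2 − rank ∂_3 = (8 − 7) − 0 = 1, and there is no ∂_3, so H_2 ≅ Z.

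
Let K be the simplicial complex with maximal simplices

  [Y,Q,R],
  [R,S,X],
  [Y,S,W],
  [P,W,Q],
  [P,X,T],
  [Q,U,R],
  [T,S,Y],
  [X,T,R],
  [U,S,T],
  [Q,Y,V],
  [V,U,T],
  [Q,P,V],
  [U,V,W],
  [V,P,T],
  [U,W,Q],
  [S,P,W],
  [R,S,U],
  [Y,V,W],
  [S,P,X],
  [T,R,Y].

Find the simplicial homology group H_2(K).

H_2 ≅ 0.

Fix the vertex order P < Q < R < S < T < U < V < W < X < Y and write every simplex with vertices in increasing order. Then dim K = 2 and the simplices of K are:

  0-simplices (10): P, Q, R, S, T, U, V, W, X, Y
  1-simplices (30): PQ, PS, PT, PV, PW, PX, QR, QU, QV, QW, QY, RS, RT, RU, RX, RY, ST, SU, SW, SX, SY, TU, TV, TX, TY, UV, UW, VW, VY, WY
  2-simplices (20): PQV, PQW, PSW, PSX, PTV, PTX, QRU, QRY, QUW, QVY, RSU, RSX, RTX, RTY, STU, STY, SWY, TUV, UVW, VWY

so the chain groups are C_0 ≅ Z^10, C_1 ≅ Z^30, C_2 ≅ Z^20.

Boundary ∂_1: C_1 → C_0 sends each edge [p,q] (with p < q) to q − p. For instance
  ∂RS = S − R.
This gives a 10×30 integer matrix of rank 9; reducing to Smith normal form yields diagonal entries (1,1,1,1,1,1,1,1,1).

Boundary ∂_2: C_2 → C_1 maps a triangle to the signed sum of its edges. For instance
  ∂QRU = RU − QU + QR,
  ∂RSU = SU − RU + RS.
This gives a 30×20 integer matrix of rank 20; reducing to Smith normal form yields diagonal entries (1,1,1,1,1,1,1,1,1,1,1,1,1,1,1,1,1,1,1,2).

Reading off H_k = ker ∂_k / im ∂_{k+1}:

  H_2: rank ker ∂_2 − rank ∂_3 = (20 − 20) − 0 = 0, and there is no ∂_3, so H_2 = 0.

(K is a triangulation of the Klein bottle.)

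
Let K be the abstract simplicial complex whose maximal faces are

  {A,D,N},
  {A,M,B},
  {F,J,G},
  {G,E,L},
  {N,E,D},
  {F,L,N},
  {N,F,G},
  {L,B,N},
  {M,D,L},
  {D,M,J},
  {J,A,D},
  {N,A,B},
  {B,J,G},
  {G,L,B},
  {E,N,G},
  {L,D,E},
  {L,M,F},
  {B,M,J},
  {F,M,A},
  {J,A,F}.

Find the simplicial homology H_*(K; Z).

H_0 = Z,  H_1 = Z × Z/2,  H_2 = 0.

Fix the vertex order A < B < D < E < F < G < J < L < M < N and write every simplex with vertices in increasing order. Then dim K = 2 and the simplices of K are:

  0-simplices (10): A, B, D, E, F, G, J, L, M, N
  1-simplices (30): AB, AD, AF, AJ, AM, AN, BG, BJ, BL, BM, BN, DE, DJ, DL, DM, DN, EG, EL, EN, FG, FJ, FL, FM, FN, GJ, GL, GN, JM, LM, LN
  2-simplices (20): ABM, ABN, ADJ, ADN, AFJ, AFM, BGJ, BGL, BJM, BLN, DEL, DEN, DJM, DLM, EGL, EGN, FGJ, FGN, FLM, FLN

so the chain groups are C_0 ≅ Z^10, C_1 ≅ Z^30, C_2 ≅ Z^20.

Boundary ∂_1: C_1 → C_0 is given by ∂[p,q] = [q] − [p].
As a 10×30 matrix over Z this has rank 9, with invariant factors (1,1,1,1,1,1,1,1,1).

The boundary map ∂_2: C_2 → C_1 acts by ∂[p,q,r] = [q,r] − [p,r] + [p,q]. For instance
  ∂BGJ = GJ − BJ + BG,
  ∂FLM = LM − FM + FL.
This gives a 30×20 integer matrix of rank 20; reducing to Smith normal form yields diagonal entries (1,1,1,1,1,1,1,1,1,1,1,1,1,1,1,1,1,1,1,2).

Reading off H_k = ker ∂_k / im ∂_{k+1}:

  H_0: rank C_0 − rank ∂_1 = 10 − 9 = 1, and the invariant factors of ∂_1 are all 1, so H_0 ≅ Z.
  H_1: rank ker ∂_1 − rank ∂_2 = (30 − 9) − 20 = 1, and ∂_2 has invariant factor 2 > 1, so H_1 ≅ Z × Z/2.
  H_2: rank ker ∂_2 − rank ∂_3 = (20 − 20) − 0 = 0, and there is no ∂_3, so H_2 ≅ 0.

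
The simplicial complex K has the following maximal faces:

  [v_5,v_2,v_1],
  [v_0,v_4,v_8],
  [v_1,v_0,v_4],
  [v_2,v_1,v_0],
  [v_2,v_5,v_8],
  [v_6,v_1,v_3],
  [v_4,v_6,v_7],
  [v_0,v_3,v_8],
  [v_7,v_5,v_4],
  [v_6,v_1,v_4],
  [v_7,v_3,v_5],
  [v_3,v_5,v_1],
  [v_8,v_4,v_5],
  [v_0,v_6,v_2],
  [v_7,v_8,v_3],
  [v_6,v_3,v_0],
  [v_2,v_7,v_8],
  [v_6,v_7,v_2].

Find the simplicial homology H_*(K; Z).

Order the vertices as v_0 < v_1 < v_2 < v_3 < v_4 < v_5 < v_6 < v_7 < v_8. Listing each simplex with vertices in this order, K has dimension 2 with simplices:

  0-simplices (9): [v_0], [v_1], [v_2], [v_3], [v_4], [v_5], [v_6], [v_7], [v_8]
  1-simplices (27): (27 of them)
  2-simplices (18): (18 of them)

giving chain groups C_0 ≅ Z^9, C_1 ≅ Z^27, C_2 ≅ Z^18.

Boundary ∂_1: C_1 → C_0 maps an edge to its endpoints' difference, ∂[p,q] = q − p.
The resulting 9×27 matrix has rank 8, and its Smith normal form has invariant factors (1,1,1,1,1,1,1,1).

Boundary ∂_2: C_2 → C_1 maps a triangle to the signed sum of its edges. For instance
  ∂[v_1,v_3,v_5] = [v_3,v_5] − [v_1,v_5] + [v_1,v_3],
  ∂[v_1,v_2,v_5] = [v_2,v_5] − [v_1,v_5] + [v_1,v_2].
The 27×18 boundary matrix has rank 18 and Smith normal form diag(1,1,1,1,1,1,1,1,1,1,1,1,1,1,1,1,1,2).

Reading off H_k = ker ∂_k / im ∂_{k+1}:

  H_0: rank C_0 − rank ∂_1 = 9 − 8 = 1, and the invariant factors of ∂_1 are all 1, so H_0 ≅ Z.
  H_1: rank ker ∂_1 − rank ∂_2 = (27 − 8) − 18 = 1, and ∂_2 has invariant factor 2 > 1, so H_1 ≅ Z ⊕ Z/2Z.
  H_2: rank ker ∂_2 − rank ∂_3 = (18 − 18) − 0 = 0, and there is no ∂_3, so H_2 ≅ 0.

(K is a triangulation of the Klein bottle.)

H_0 = Z,  H_1 = Z ⊕ Z/2Z,  H_2 = 0.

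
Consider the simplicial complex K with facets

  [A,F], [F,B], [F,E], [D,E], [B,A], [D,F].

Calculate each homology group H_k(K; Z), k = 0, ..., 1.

We work with the vertex ordering A < B < D < E < F. The simplices of K, each written with vertices in increasing order, are:

  0-simplices (5): A, B, D, E, F
  1-simplices (6): AB, AF, BF, DE, DF, EF

Hence C_0 ≅ Z^5, C_1 ≅ Z^6.

∂_1: C_1 → C_0 is given by ∂[p,q] = [q] − [p].
This gives a 5×6 integer matrix of rank 4; reducing to Smith normal form yields diagonal entries (1,1,1,1).

Reading off H_k = ker ∂_k / im ∂_{k+1}:

  H_0: rank C_0 − rank ∂_1 = 5 − 4 = 1, and the invariant factors of ∂_1 are all 1, so H_0 ≅ Z.
  H_1: rank ker ∂_1 − rank ∂_2 = (6 − 4) − 0 = 2, and there is no ∂_2, so H_1 ≅ Z^2.

H_0 = Z,  H_1 = Z^2.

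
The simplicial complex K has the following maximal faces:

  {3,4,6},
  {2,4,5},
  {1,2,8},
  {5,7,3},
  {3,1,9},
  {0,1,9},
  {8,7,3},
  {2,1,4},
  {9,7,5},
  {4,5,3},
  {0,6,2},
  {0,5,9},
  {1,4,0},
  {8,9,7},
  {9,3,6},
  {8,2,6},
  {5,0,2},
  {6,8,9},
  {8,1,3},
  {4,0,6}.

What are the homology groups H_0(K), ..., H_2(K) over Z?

H_0 = Z,  H_1 = Z ⊕ Z/2Z,  H_2 = 0.

We work with the vertex ordering 0 < 1 < 2 < 3 < 4 < 5 < 6 < 7 < 8 < 9. The simplices of K, each written with vertices in increasing order, are:

  0-simplices (10): [0], [1], [2], [3], [4], [5], [6], [7], [8], [9]
  1-simplices (30): (30 of them)
  2-simplices (20): (20 of them)

so the chain groups are C_0 ≅ Z^10, C_1 ≅ Z^30, C_2 ≅ Z^20.

Boundary ∂_1: C_1 → C_0 maps an edge to its endpoints' difference, ∂[p,q] = q − p. For instance
  ∂[5,9] = [9] − [5].
As a 10×30 matrix over Z this has rank 9, with invariant factors (1,1,1,1,1,1,1,1,1).

Boundary ∂_2: C_2 → C_1 sends each 2-simplex [p,q,r] to [q,r] − [p,r] + [p,q]. For instance
  ∂[1,3,9] = [3,9] − [1,9] + [1,3],
  ∂[0,1,4] = [1,4] − [0,4] + [0,1].
The resulting 30×20 matrix has rank 20, and its Smith normal form has invariant factors (1,1,1,1,1,1,1,1,1,1,1,1,1,1,1,1,1,1,1,2).

From H_k ≅ ker(∂_k) / im(∂_{k+1}) we obtain:

  H_0: rank C_0 − rank ∂_1 = 10 − 9 = 1, and the invariant factors of ∂_1 are all 1, so H_0 = Z.
  H_1: rank ker ∂_1 − rank ∂_2 = (30 − 9) − 20 = 1, and ∂_2 has invariant factor 2 > 1, so H_1 = Z ⊕ Z/2Z.
  H_2: rank ker ∂_2 − rank ∂_3 = (20 − 20) − 0 = 0, and there is no ∂_3, so H_2 = 0.

(K is a triangulation of the Klein bottle.)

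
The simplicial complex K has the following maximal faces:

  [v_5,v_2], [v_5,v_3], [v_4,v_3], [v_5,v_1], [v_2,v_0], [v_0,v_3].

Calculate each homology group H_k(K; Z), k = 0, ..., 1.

H_0 ≅ Z,  H_1 ≅ Z.

Order the vertices as v_0 < v_1 < v_2 < v_3 < v_4 < v_5. Listing each simplex with vertices in this order, K has dimension 1 with simplices:

  0-simplices (6): [v_0], [v_1], [v_2], [v_3], [v_4], [v_5]
  1-simplices (6): [v_0,v_2], [v_0,v_3], [v_1,v_5], [v_2,v_5], [v_3,v_4], [v_3,v_5]

giving chain groups C_0 ≅ Z^6, C_1 ≅ Z^6.

∂_1: C_1 → C_0 maps an edge to its endpoints' difference, ∂[p,q] = q − p.
As a 6×6 matrix over Z this has rank 5, with invariant factors (1,1,1,1,1).

Computing H_k = (kernel of ∂_k) / (image of ∂_{k+1}):

  H_0: rank C_0 − rank ∂_1 = 6 − 5 = 1, and the invariant factors of ∂_1 are all 1, so H_0 = Z.
  H_1: rank ker ∂_1 − rank ∂_2 = (6 − 5) − 0 = 1, and there is no ∂_2, so H_1 = Z.

As a check, the Euler characteristic is 6 − 6 = 0, which agrees with 1 − 1 = 0.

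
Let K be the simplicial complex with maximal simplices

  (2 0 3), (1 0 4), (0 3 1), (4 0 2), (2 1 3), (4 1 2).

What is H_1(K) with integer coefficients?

H_1 ≅ 0.

Fix the vertex order 0 < 1 < 2 < 3 < 4 and write every simplex with vertices in increasing order. Then dim K = 2 and the simplices of K are:

  0-simplices (5): [0], [1], [2], [3], [4]
  1-simplices (9): [0,1], [0,2], [0,3], [0,4], [1,2], [1,3], [1,4], [2,3], [2,4]
  2-simplices (6): [0,1,3], [0,1,4], [0,2,3], [0,2,4], [1,2,3], [1,2,4]

Hence C_0 ≅ Z^5, C_1 ≅ Z^9, C_2 ≅ Z^6.

Boundary ∂_1: C_1 → C_0 maps an edge to its endpoints' difference, ∂[p,q] = q − p.
This gives a 5×9 integer matrix of rank 4; reducing to Smith normal form yields diagonal entries (1,1,1,1).

∂_2: C_2 → C_1 acts by ∂[p,q,r] = [q,r] − [p,r] + [p,q]. For instance
  ∂[0,1,3] = [1,3] − [0,3] + [0,1],
  ∂[1,2,3] = [2,3] − [1,3] + [1,2].
This gives a 9×6 integer matrix of rank 5; reducing to Smith normal form yields diagonal entries (1,1,1,1,1).

Now H_k = ker ∂_k / im ∂_{k+1}, so:

  H_1: rank ker ∂_1 − rank ∂_2 = (9 − 4) − 5 = 0, and the invariant factors of ∂_2 are all 1, so H_1 ≅ 0.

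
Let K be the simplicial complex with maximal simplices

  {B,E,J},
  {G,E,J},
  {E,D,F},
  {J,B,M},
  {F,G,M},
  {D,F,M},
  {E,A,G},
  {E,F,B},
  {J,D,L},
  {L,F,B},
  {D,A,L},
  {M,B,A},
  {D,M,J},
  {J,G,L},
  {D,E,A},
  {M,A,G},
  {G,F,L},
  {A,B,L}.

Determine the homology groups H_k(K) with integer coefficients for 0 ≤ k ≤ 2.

H_0 = Z,  H_1 = Z^2,  H_2 = Z.

Take the total order A < B < D < E < F < G < J < L < M on the vertex set. Then K (dimension 2) consists of the simplices:

  0-simplices (9): A, B, D, E, F, G, J, L, M
  1-simplices (27): AB, AD, AE, AG, AL, AM, BE, BF, BJ, BL, BM, DE, DF, DJ, DL, DM, EF, EG, EJ, FG, FL, FM, GJ, GL, GM, JL, JM
  2-simplices (18): ABL, ABM, ADE, ADL, AEG, AGM, BEF, BEJ, BFL, BJM, DEF, DFM, DJL, DJM, EGJ, FGL, FGM, GJL

Hence C_0 ≅ Z^9, C_1 ≅ Z^27, C_2 ≅ Z^18.

∂_1: C_1 → C_0 is given by ∂[p,q] = [q] − [p]. For instance
  ∂EF = F − E.
The 9×27 boundary matrix has rank 8 and Smith normal form diag(1,1,1,1,1,1,1,1).

Boundary ∂_2: C_2 → C_1 acts by ∂[p,q,r] = [q,r] − [p,r] + [p,q]. For instance
  ∂BJM = JM − BM + BJ,
  ∂EGJ = GJ − EJ + EG.
This gives a 27×18 integer matrix of rank 17; reducing to Smith normal form yields diagonal entries (1,1,1,1,1,1,1,1,1,1,1,1,1,1,1,1,1).

Reading off H_k = ker ∂_k / im ∂_{k+1}:

  H_0: rank C_0 − rank ∂_1 = 9 − 8 = 1, and the invariant factors of ∂_1 are all 1, so H_0 ≅ Z.
  H_1: rank ker ∂_1 − rank ∂_2 = (27 − 8) − 17 = 2, and the invariant factors of ∂_2 are all 1, so H_1 ≅ Z^2.
  H_2: rank ker ∂_2 − rank ∂_3 = (18 − 17) − 0 = 1, and there is no ∂_3, so H_2 ≅ Z.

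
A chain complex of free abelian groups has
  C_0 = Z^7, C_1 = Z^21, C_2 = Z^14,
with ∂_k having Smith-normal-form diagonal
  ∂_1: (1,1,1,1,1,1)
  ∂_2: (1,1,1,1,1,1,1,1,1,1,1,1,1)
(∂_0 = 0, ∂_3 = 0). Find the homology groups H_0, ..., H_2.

H_0: b_0 = 7 − 0 − 6 = 1; torsion from ∂_1 factors > 1: none. So H_0 = Z.
H_1: b_1 = 21 − 6 − 13 = 2; torsion from ∂_2 factors > 1: none. So H_1 = Z^2.
H_2: b_2 = 14 − 13 − 0 = 1; torsion from ∂_3 factors > 1: none. So H_2 = Z.

H_0 = Z,  H_1 = Z^2,  H_2 = Z.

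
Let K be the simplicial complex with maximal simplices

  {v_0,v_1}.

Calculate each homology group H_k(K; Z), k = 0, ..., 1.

K has 2 vertices, 1 edge.
rank ∂_0 = 0, rank ∂_1 = 1 ⇒ b_0 = 2 − 0 − 1 = 1; all invariant factors of ∂_1 are 1 so no torsion. So H_0 = Z.
rank ∂_1 = 1, rank ∂_2 = 0 ⇒ b_1 = 1 − 1 − 0 = 0. So H_1 = 0.

H_0 ≅ Z,  H_1 = 0.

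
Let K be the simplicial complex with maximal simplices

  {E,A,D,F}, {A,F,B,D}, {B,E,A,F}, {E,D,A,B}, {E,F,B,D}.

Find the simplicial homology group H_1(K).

H_1 = 0.

Order the vertices as A < B < D < E < F. Listing each simplex with vertices in this order, K has dimension 3 with simplices:

  0-simplices (5): A, B, D, E, F
  1-simplices (10): AB, AD, AE, AF, BD, BE, BF, DE, DF, EF
  2-simplices (10): ABD, ABE, ABF, ADE, ADF, AEF, BDE, BDF, BEF, DEF
  3-simplices (5): ABDE, ABDF, ABEF, ADEF, BDEF

so the chain groups are C_0 ≅ Z^5, C_1 ≅ Z^10, C_2 ≅ Z^10, C_3 ≅ Z^5.

The boundary map ∂_1: C_1 → C_0 is given by ∂[p,q] = [q] − [p]. For instance
  ∂EF = F − E.
The 5×10 boundary matrix has rank 4 and Smith normal form diag(1,1,1,1).

∂_2: C_2 → C_1 acts by ∂[p,q,r] = [q,r] − [p,r] + [p,q]. For instance
  ∂ABF = BF − AF + AB,
  ∂BEF = EF − BF + BE.
This gives a 10×10 integer matrix of rank 6; reducing to Smith normal form yields diagonal entries (1,1,1,1,1,1).

∂_3: C_3 → C_2 sends each 3-simplex σ to the alternating sum Σ_i (−1)^i (σ with its i-th vertex removed). For instance
  ∂BDEF = DEF − BEF + BDF − BDE,
  ∂ADEF = DEF − AEF + ADF − ADE.
As a 10×5 matrix over Z this has rank 4, with invariant factors (1,1,1,1).

Computing H_k = (kernel of ∂_k) / (image of ∂_{k+1}):

  H_1: rank ker ∂_1 − rank ∂_2 = (10 − 4) − 6 = 0, and the invariant factors of ∂_2 are all 1, so H_1 = 0.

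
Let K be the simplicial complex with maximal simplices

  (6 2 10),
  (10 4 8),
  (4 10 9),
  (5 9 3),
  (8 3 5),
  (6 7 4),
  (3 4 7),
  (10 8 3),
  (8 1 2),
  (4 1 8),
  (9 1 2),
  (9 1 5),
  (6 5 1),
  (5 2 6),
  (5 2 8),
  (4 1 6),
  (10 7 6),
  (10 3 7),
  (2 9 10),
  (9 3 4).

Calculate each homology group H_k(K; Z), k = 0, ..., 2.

H_0 ≅ Z,  H_1 ≅ Z ⊕ Z/2Z,  H_2 = 0.

Take the total order 1 < 2 < 3 < 4 < 5 < 6 < 7 < 8 < 9 < 10 on the vertex set. Then K (dimension 2) consists of the simplices:

  0-simplices (10): [1], [2], [3], [4], [5], [6], [7], [8], [9], [10]
  1-simplices (30): (30 of them)
  2-simplices (20): (20 of them)

giving chain groups C_0 ≅ Z^10, C_1 ≅ Z^30, C_2 ≅ Z^20.

The boundary map ∂_1: C_1 → C_0 is given by ∂[p,q] = [q] − [p]. For instance
  ∂[5,6] = [6] − [5].
The resulting 10×30 matrix has rank 9, and its Smith normal form has invariant factors (1,1,1,1,1,1,1,1,1).

∂_2: C_2 → C_1 maps a triangle to the signed sum of its edges. For instance
  ∂[2,6,10] = [6,10] − [2,10] + [2,6],
  ∂[2,9,10] = [9,10] − [2,10] + [2,9].
As a 30×20 matrix over Z this has rank 20, with invariant factors (1,1,1,1,1,1,1,1,1,1,1,1,1,1,1,1,1,1,1,2).

Reading off H_k = ker ∂_k / im ∂_{k+1}:

  H_0: rank C_0 − rank ∂_1 = 10 − 9 = 1, and the invariant factors of ∂_1 are all 1, so H_0 = Z.
  H_1: rank ker ∂_1 − rank ∂_2 = (30 − 9) − 20 = 1, and ∂_2 has invariant factor 2 > 1, so H_1 = Z ⊕ Z/2Z.
  H_2: rank ker ∂_2 − rank ∂_3 = (20 − 20) − 0 = 0, and there is no ∂_3, so H_2 = 0.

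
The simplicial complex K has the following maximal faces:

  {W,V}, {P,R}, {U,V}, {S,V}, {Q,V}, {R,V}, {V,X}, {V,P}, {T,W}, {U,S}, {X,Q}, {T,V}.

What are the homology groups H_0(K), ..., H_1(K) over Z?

H_0 ≅ Z,  H_1 ≅ Z^4.

We work with the vertex ordering P < Q < R < S < T < U < V < W < X. The simplices of K, each written with vertices in increasing order, are:

  0-simplices (9): P, Q, R, S, T, U, V, W, X
  1-simplices (12): PR, PV, QV, QX, RV, SU, SV, TV, TW, UV, VW, VX

giving chain groups C_0 ≅ Z^9, C_1 ≅ Z^12.

Boundary ∂_1: C_1 → C_0 sends each edge [p,q] (with p < q) to q − p. For instance
  ∂QV = V − Q.
This gives a 9×12 integer matrix of rank 8; reducing to Smith normal form yields diagonal entries (1,1,1,1,1,1,1,1).

Reading off H_k = ker ∂_k / im ∂_{k+1}:

  H_0: rank C_0 − rank ∂_1 = 9 − 8 = 1, and the invariant factors of ∂_1 are all 1, so H_0 ≅ Z.
  H_1: rank ker ∂_1 − rank ∂_2 = (12 − 8) − 0 = 4, and there is no ∂_2, so H_1 ≅ Z^4.

As a check, the Euler characteristic is 9 − 12 = -3, which agrees with 1 − 4 = -3.
(K is a triangulation of a wedge of 4 circles.)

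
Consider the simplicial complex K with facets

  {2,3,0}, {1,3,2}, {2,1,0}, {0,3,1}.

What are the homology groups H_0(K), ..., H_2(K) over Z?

K has 4 vertices, 6 edges, 4 triangles.
rank ∂_0 = 0, rank ∂_1 = 3 ⇒ b_0 = 4 − 0 − 3 = 1; all invariant factors of ∂_1 are 1 so no torsion. So H_0 ≅ Z.
rank ∂_1 = 3, rank ∂_2 = 3 ⇒ b_1 = 6 − 3 − 3 = 0; all invariant factors of ∂_2 are 1 so no torsion. So H_1 ≅ 0.
rank ∂_2 = 3, rank ∂_3 = 0 ⇒ b_2 = 4 − 3 − 0 = 1. So H_2 ≅ Z.

H_0 = Z,  H_1 = 0,  H_2 = Z.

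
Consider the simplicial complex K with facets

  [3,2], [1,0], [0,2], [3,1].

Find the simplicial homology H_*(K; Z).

H_0 = Z,  H_1 = Z.

We work with the vertex ordering 0 < 1 < 2 < 3. The simplices of K, each written with vertices in increasing order, are:

  0-simplices (4): [0], [1], [2], [3]
  1-simplices (4): [0,1], [0,2], [1,3], [2,3]

giving chain groups C_0 ≅ Z^4, C_1 ≅ Z^4.

∂_1: C_1 → C_0 sends each edge [p,q] (with p < q) to q − p. For instance
  ∂[2,3] = [3] − [2].
The 4×4 boundary matrix has rank 3 and Smith normal form diag(1,1,1).

Reading off H_k = ker ∂_k / im ∂_{k+1}:

  H_0: rank C_0 − rank ∂_1 = 4 − 3 = 1, and the invariant factors of ∂_1 are all 1, so H_0 ≅ Z.
  H_1: rank ker ∂_1 − rank ∂_2 = (4 − 3) − 0 = 1, and there is no ∂_2, so H_1 ≅ Z.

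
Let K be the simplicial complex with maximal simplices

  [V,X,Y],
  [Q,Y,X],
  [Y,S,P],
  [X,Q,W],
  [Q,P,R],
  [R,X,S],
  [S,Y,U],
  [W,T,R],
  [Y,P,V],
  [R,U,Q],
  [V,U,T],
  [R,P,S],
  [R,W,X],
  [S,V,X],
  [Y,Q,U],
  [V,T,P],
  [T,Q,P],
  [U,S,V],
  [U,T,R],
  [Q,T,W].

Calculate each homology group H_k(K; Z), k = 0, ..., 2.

Fix the vertex order P < Q < R < S < T < U < V < W < X < Y and write every simplex with vertices in increasing order. Then dim K = 2 and the simplices of K are:

  0-simplices (10): P, Q, R, S, T, U, V, W, X, Y
  1-simplices (30): PQ, PR, PS, PT, PV, PY, QR, QT, QU, QW, QX, QY, RS, RT, RU, RW, RX, SU, SV, SX, SY, TU, TV, TW, UV, UY, VX, VY, WX, XY
  2-simplices (20): PQR, PQT, PRS, PSY, PTV, PVY, QRU, QTW, QUY, QWX, QXY, RSX, RTU, RTW, RWX, SUV, SUY, SVX, TUV, VXY

Hence C_0 ≅ Z^10, C_1 ≅ Z^30, C_2 ≅ Z^20.

Boundary ∂_1: C_1 → C_0 is given by ∂[p,q] = [q] − [p]. For instance
  ∂TV = V − T.
As a 10×30 matrix over Z this has rank 9, with invariant factors (1,1,1,1,1,1,1,1,1).

∂_2: C_2 → C_1 maps a triangle to the signed sum of its edges. For instance
  ∂QRU = RU − QU + QR,
  ∂RSX = SX − RX + RS.
This gives a 30×20 integer matrix of rank 20; reducing to Smith normal form yields diagonal entries (1,1,1,1,1,1,1,1,1,1,1,1,1,1,1,1,1,1,1,2).

Reading off H_k = ker ∂_k / im ∂_{k+1}:

  H_0: rank C_0 − rank ∂_1 = 10 − 9 = 1, and the invariant factors of ∂_1 are all 1, so H_0 = Z.
  H_1: rank ker ∂_1 − rank ∂_2 = (30 − 9) − 20 = 1, and ∂_2 has invariant factor 2 > 1, so H_1 = Z ⊕ Z/2.
  H_2: rank ker ∂_2 − rank ∂_3 = (20 − 20) − 0 = 0, and there is no ∂_3, so H_2 = 0.

(K is a triangulation of the Klein bottle.)

H_0 ≅ Z,  H_1 ≅ Z ⊕ Z/2,  H_2 = 0.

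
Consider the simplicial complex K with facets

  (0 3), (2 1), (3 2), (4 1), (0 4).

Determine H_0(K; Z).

Take the total order 0 < 1 < 2 < 3 < 4 on the vertex set. Then K (dimension 1) consists of the simplices:

  0-simplices (5): [0], [1], [2], [3], [4]
  1-simplices (5): [0,3], [0,4], [1,2], [1,4], [2,3]

so the chain groups are C_0 ≅ Z^5, C_1 ≅ Z^5.

∂_1: C_1 → C_0 is given by ∂[p,q] = [q] − [p]. For instance
  ∂[0,4] = [4] − [0].
The resulting 5×5 matrix has rank 4, and its Smith normal form has invariant factors (1,1,1,1).

From H_k ≅ ker(∂_k) / im(∂_{k+1}) we obtain:

  H_0: rank C_0 − rank ∂_1 = 5 − 4 = 1, and the invariant factors of ∂_1 are all 1, so H_0 ≅ Z.

(K is a triangulation of the circle S^1.)

H_0 = Z.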